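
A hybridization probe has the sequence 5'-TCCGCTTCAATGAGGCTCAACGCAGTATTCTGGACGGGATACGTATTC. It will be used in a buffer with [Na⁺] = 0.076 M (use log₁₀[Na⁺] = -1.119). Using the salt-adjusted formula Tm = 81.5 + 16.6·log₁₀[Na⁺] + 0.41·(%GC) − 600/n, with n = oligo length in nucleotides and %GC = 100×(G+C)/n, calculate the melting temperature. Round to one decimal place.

Length n = 48. Base counts: G=12, T=13, C=12, A=11
G+C = 24, so %GC = 24/48 × 100 = 50%
Salt term: 16.6 × (-1.119) = -18.575
GC term: 0.41 × 50 = 20.5; length term: −600/48 = −12.5
Tm = 81.5 + (-18.575) + 20.5 − 12.5 = 70.925 → 70.9°C

70.9°C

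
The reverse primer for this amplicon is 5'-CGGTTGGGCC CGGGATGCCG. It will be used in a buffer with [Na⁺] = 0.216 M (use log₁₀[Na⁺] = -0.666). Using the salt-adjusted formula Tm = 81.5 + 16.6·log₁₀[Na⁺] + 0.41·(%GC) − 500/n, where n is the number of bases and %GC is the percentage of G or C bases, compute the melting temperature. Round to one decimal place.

Length n = 20. Base counts: A=1, T=3, G=10, C=6
G+C = 16, so %GC = 16/20 × 100 = 80%
Salt term: 16.6 × (-0.666) = -11.056
GC term: 0.41 × 80 = 32.8; length term: −500/20 = −25
Tm = 81.5 + (-11.056) + 32.8 − 25 = 78.244 → 78.2°C

78.2°C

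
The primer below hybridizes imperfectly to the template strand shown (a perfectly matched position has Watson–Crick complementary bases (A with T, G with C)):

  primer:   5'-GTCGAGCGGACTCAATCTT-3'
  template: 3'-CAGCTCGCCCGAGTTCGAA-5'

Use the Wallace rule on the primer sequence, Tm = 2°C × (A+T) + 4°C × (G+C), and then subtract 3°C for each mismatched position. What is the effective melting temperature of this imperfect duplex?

52°C

Primer base counts: A=4, T=5, G=5, C=5 → A+T=9, G+C=10
Perfect-match Tm = 2(9) + 4(10) = 18 + 40 = 58°C
Mismatches (positions where the bases are not complementary): 2 (at positions 10, 16)
Effective Tm = 58 − 2×3 = 58 − 6 = 52°C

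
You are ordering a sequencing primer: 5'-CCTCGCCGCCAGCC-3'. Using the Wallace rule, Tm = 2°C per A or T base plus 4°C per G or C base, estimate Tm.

G=3, T=1, A=1, C=9
A+T = 2, G+C = 12
Tm = 4·12 + 2·2 = 48 + 4 = 52°C

52°C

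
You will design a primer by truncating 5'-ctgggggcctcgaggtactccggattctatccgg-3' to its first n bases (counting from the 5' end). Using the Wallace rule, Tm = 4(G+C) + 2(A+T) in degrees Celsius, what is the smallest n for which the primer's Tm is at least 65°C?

n = 20

First 19 bases: CTGGGGGCCTCGAGGTACT → Tm = 64°C (< 65°C)
First 20 bases: CTGGGGGCCTCGAGGTACTC → Tm = 68°C (≥ 65°C)
Each additional base adds 2°C (A/T) or 4°C (G/C), so Tm is non-decreasing in n; n = 20 is the first length to reach 65°C.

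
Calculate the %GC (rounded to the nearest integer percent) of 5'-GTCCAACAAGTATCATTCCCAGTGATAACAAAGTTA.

36%

Base counts: A=14, T=9, C=8, G=5
G+C = 5 + 8 = 13 out of 36 bases
%GC = 13/36 × 100 = 36.11% ≈ 36%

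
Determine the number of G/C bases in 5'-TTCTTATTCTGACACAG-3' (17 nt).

6

Counting bases: T=7, G=2, A=4, C=4
Total G or C: 2 + 4 = 6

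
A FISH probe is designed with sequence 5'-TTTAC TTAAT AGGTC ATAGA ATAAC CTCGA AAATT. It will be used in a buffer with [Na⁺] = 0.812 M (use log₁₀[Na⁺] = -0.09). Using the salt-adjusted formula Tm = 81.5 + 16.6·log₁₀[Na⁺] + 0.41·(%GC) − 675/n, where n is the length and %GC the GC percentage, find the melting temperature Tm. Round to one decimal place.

Length n = 35. Counting bases: G=4, C=5, T=12, A=14
G+C = 9, so %GC = 9/35 × 100 = 25.714%
Salt term: 16.6 × (-0.09) = -1.494
GC term: 0.41 × 25.714 = 10.543; length term: −675/35 = −19.286
Tm = 81.5 + (-1.494) + 10.543 − 19.286 = 71.263 → 71.3°C

71.3°C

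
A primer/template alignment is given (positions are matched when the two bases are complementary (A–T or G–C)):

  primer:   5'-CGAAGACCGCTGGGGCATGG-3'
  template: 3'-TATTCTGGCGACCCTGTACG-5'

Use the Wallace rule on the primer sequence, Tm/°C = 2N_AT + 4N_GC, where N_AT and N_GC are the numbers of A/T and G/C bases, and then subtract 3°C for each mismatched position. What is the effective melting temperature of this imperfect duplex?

56°C

Primer base counts: A=4, T=2, G=9, C=5 → A+T=6, G+C=14
Perfect-match Tm = 2(6) + 4(14) = 12 + 56 = 68°C
Mismatches (positions where the bases are not complementary): 4 (at positions 1, 2, 15, 20)
Effective Tm = 68 − 4×3 = 68 − 12 = 56°C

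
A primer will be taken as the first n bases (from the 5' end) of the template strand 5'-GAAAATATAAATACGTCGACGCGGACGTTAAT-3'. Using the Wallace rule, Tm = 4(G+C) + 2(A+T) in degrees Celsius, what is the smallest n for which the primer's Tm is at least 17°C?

First 7 bases: GAAAATA → Tm = 16°C (< 17°C)
First 8 bases: GAAAATAT → Tm = 18°C (≥ 17°C)
Each additional base adds 2°C (A/T) or 4°C (G/C), so Tm is non-decreasing in n; n = 8 is the first length to reach 17°C.

n = 8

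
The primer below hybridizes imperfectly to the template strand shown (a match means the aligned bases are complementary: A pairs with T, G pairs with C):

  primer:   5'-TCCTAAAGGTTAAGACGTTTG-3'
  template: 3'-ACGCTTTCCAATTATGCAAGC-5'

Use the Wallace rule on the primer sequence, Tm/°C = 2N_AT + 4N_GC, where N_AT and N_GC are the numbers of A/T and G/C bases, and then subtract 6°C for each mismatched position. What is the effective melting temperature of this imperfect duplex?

34°C

Primer base counts: A=6, T=7, G=5, C=3 → A+T=13, G+C=8
Perfect-match Tm = 2(13) + 4(8) = 26 + 32 = 58°C
Mismatches (positions where the bases are not complementary): 4 (at positions 2, 4, 14, 20)
Effective Tm = 58 − 4×6 = 58 − 24 = 34°C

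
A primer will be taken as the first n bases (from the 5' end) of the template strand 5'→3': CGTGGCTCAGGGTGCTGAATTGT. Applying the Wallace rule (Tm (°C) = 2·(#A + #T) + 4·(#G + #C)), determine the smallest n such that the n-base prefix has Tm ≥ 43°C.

n = 13

First 12 bases: CGTGGCTCAGGG → Tm = 42°C (< 43°C)
First 13 bases: CGTGGCTCAGGGT → Tm = 44°C (≥ 43°C)
Since every base adds ≥2°C, Tm only increases with n, so the threshold is first crossed at n = 13.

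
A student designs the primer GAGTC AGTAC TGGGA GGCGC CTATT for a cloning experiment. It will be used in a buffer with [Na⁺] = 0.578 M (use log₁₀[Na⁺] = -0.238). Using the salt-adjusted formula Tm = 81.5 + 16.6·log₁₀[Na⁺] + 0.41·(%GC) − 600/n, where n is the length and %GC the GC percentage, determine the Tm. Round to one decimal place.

Length n = 25. Base counts: G=9, C=5, A=5, T=6
G+C = 14, so %GC = 14/25 × 100 = 56%
Salt term: 16.6 × (-0.238) = -3.951
GC term: 0.41 × 56 = 22.96; length term: −600/25 = −24
Tm = 81.5 + (-3.951) + 22.96 − 24 = 76.509 → 76.5°C

76.5°C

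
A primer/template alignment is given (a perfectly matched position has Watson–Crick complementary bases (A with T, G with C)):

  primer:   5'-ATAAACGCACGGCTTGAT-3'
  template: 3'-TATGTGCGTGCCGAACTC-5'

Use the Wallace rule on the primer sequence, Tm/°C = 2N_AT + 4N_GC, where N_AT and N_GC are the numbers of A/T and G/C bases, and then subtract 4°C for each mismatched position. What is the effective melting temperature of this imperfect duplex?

Primer base counts: A=6, T=4, G=4, C=4 → A+T=10, G+C=8
Perfect-match Tm = 2(10) + 4(8) = 20 + 32 = 52°C
Mismatches (positions where the bases are not complementary): 2 (at positions 4, 18)
Effective Tm = 52 − 2×4 = 52 − 8 = 44°C

44°C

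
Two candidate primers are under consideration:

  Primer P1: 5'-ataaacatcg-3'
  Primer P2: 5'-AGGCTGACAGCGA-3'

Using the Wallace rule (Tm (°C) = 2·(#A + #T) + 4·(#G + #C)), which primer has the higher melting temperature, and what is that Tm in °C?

Primer P1: A+T=7, G+C=3 → Tm = 2(7)+4(3) = 26°C
Primer P2: A+T=5, G+C=8 → Tm = 2(5)+4(8) = 42°C
26°C vs 42°C → primer P2 is higher.

Primer P2, 42°C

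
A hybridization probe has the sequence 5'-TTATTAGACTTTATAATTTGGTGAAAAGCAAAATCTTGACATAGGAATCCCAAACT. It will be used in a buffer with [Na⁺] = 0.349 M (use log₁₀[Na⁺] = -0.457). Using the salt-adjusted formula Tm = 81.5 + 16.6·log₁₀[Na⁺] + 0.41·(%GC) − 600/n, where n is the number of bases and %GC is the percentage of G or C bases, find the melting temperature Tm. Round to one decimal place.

Length n = 56. Base counts: C=8, G=8, A=22, T=18
G+C = 16, so %GC = 16/56 × 100 = 28.571%
Salt term: 16.6 × (-0.457) = -7.586
GC term: 0.41 × 28.571 = 11.714; length term: −600/56 = −10.714
Tm = 81.5 + (-7.586) + 11.714 − 10.714 = 74.914 → 74.9°C

74.9°C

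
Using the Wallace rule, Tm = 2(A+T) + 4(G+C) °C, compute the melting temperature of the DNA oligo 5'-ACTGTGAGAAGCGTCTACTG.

60°C

Base counts: T=5, G=6, C=4, A=5
AT pairs contribute 10, GC pairs contribute 10.
Tm = 4·10 + 2·10 = 40 + 20 = 60°C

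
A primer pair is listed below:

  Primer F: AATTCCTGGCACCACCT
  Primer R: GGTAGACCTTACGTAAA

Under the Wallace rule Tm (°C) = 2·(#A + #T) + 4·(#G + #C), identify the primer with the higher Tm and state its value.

Primer F: A+T=8, G+C=9 → Tm = 2(8)+4(9) = 52°C
Primer R: A+T=10, G+C=7 → Tm = 2(10)+4(7) = 48°C
52°C vs 48°C → primer F is higher.

Primer F, 52°C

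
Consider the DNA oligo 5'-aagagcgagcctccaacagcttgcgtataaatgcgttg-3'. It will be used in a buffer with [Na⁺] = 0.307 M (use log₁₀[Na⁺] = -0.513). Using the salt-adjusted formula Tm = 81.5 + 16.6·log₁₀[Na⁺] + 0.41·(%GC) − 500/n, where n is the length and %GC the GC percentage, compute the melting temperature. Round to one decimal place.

80.3°C

Length n = 38. T=8, A=11, C=9, G=10
G+C = 19, so %GC = 19/38 × 100 = 50%
Salt term: 16.6 × (-0.513) = -8.516
GC term: 0.41 × 50 = 20.5; length term: −500/38 = −13.158
Tm = 81.5 + (-8.516) + 20.5 − 13.158 = 80.326 → 80.3°C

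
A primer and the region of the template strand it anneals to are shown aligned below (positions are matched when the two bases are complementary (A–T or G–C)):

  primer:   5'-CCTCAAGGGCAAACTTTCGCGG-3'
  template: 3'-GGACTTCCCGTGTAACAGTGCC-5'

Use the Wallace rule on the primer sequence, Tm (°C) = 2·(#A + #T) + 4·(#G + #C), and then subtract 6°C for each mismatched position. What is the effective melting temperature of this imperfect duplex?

Primer base counts: A=5, T=4, G=6, C=7 → A+T=9, G+C=13
Perfect-match Tm = 2(9) + 4(13) = 18 + 52 = 70°C
Mismatches (positions where the bases are not complementary): 5 (at positions 4, 12, 14, 16, 19)
Effective Tm = 70 − 5×6 = 70 − 30 = 40°C

40°C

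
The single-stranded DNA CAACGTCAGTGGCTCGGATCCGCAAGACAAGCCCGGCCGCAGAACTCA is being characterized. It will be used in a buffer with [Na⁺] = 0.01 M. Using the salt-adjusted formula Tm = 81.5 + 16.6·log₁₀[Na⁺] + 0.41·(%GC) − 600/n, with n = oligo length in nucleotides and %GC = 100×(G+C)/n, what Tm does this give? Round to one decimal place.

Length n = 48. Base counts: G=13, C=17, T=5, A=13
G+C = 30, so %GC = 30/48 × 100 = 62.5%
Salt term: 16.6 × (-2) = -33.2
GC term: 0.41 × 62.5 = 25.625; length term: −600/48 = −12.5
Tm = 81.5 + (-33.2) + 25.625 − 12.5 = 61.425 → 61.4°C

61.4°C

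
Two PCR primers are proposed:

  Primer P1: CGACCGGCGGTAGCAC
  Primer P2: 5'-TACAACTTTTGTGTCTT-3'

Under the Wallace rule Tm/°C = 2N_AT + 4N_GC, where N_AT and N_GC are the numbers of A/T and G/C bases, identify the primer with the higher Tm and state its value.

Primer P1: A+T=4, G+C=12 → Tm = 2(4)+4(12) = 56°C
Primer P2: A+T=12, G+C=5 → Tm = 2(12)+4(5) = 44°C
56°C vs 44°C → primer P1 is higher.

Primer P1, 56°C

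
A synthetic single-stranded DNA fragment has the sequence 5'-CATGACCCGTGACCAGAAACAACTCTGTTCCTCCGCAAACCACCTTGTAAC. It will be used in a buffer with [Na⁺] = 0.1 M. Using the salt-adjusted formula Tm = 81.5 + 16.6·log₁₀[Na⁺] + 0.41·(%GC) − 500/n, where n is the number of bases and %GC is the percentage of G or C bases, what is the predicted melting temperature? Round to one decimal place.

Length n = 51. A=15, C=19, G=7, T=10
G+C = 26, so %GC = 26/51 × 100 = 50.98%
Salt term: 16.6 × (-1) = -16.6
GC term: 0.41 × 50.98 = 20.902; length term: −500/51 = −9.804
Tm = 81.5 + (-16.6) + 20.902 − 9.804 = 75.998 → 76.0°C

76.0°C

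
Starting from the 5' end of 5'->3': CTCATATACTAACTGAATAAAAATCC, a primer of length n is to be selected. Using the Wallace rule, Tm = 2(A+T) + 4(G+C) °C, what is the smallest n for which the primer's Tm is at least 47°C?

First 18 bases: CTCATATACTAACTGAAT → Tm = 46°C (< 47°C)
First 19 bases: CTCATATACTAACTGAATA → Tm = 48°C (≥ 47°C)
Since every base adds ≥2°C, Tm only increases with n, so the threshold is first crossed at n = 19.

n = 19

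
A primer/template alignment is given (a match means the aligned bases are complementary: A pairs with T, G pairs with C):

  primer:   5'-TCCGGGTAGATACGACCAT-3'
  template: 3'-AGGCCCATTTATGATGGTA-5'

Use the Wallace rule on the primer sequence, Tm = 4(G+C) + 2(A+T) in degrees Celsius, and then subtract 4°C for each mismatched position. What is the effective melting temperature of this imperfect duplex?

50°C

Primer base counts: A=5, T=4, G=5, C=5 → A+T=9, G+C=10
Perfect-match Tm = 2(9) + 4(10) = 18 + 40 = 58°C
Mismatches (positions where the bases are not complementary): 2 (at positions 9, 14)
Effective Tm = 58 − 2×4 = 58 − 8 = 50°C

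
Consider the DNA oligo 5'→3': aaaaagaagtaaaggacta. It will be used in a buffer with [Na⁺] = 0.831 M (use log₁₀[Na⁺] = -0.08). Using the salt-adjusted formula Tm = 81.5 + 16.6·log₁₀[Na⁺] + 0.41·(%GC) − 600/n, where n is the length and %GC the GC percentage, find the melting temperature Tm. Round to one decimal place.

59.4°C

Length n = 19. T=2, A=12, G=4, C=1
G+C = 5, so %GC = 5/19 × 100 = 26.316%
Salt term: 16.6 × (-0.08) = -1.328
GC term: 0.41 × 26.316 = 10.79; length term: −600/19 = −31.579
Tm = 81.5 + (-1.328) + 10.79 − 31.579 = 59.383 → 59.4°C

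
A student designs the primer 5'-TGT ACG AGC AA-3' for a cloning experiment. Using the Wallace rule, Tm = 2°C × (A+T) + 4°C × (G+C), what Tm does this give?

32°C

Scanning the sequence gives T=2, C=2, G=3, A=4.
AT pairs contribute 6, GC pairs contribute 5.
Tm = 4·5 + 2·6 = 20 + 12 = 32°C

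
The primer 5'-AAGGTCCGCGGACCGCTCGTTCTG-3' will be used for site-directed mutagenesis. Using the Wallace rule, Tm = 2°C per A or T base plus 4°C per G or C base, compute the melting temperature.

80°C

Counting bases: T=5, C=8, A=3, G=8
So N_AT = 8 and N_GC = 16.
Tm = 2(8) + 4(16) = 16 + 64 = 80°C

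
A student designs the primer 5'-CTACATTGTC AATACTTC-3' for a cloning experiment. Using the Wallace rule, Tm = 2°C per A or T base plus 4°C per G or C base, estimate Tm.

48°C

Base counts: C=5, A=5, G=1, T=7
So N_AT = 12 and N_GC = 6.
Tm = 4·6 + 2·12 = 24 + 24 = 48°C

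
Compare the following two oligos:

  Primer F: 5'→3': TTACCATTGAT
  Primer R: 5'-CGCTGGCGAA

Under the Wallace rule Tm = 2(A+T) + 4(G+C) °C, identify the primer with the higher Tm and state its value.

Primer R, 34°C

Primer F: A+T=8, G+C=3 → Tm = 2(8)+4(3) = 28°C
Primer R: A+T=3, G+C=7 → Tm = 2(3)+4(7) = 34°C
28°C vs 34°C → primer R is higher.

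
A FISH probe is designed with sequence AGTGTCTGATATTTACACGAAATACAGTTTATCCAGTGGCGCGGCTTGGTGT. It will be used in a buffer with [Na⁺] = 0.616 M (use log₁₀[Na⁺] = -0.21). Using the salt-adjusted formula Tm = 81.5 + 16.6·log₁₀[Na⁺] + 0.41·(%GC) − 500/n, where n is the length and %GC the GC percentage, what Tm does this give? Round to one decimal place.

Length n = 52. Base counts: C=9, A=12, G=14, T=17
G+C = 23, so %GC = 23/52 × 100 = 44.231%
Salt term: 16.6 × (-0.21) = -3.486
GC term: 0.41 × 44.231 = 18.135; length term: −500/52 = −9.615
Tm = 81.5 + (-3.486) + 18.135 − 9.615 = 86.534 → 86.5°C

86.5°C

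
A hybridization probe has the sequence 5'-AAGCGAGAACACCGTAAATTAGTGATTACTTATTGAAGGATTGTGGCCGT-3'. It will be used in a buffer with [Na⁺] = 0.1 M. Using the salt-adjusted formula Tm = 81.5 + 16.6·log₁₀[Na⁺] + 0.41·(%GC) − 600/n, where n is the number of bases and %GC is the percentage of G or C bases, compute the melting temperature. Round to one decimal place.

69.3°C

Length n = 50. Scanning the sequence gives C=7, T=14, A=16, G=13.
G+C = 20, so %GC = 20/50 × 100 = 40%
Salt term: 16.6 × (-1) = -16.6
GC term: 0.41 × 40 = 16.4; length term: −600/50 = −12
Tm = 81.5 + (-16.6) + 16.4 − 12 = 69.3 → 69.3°C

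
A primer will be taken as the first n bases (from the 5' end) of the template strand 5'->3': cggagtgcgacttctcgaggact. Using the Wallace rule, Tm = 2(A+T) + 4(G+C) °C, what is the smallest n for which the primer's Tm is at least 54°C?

First 16 bases: CGGAGTGCGACTTCTC → Tm = 52°C (< 54°C)
First 17 bases: CGGAGTGCGACTTCTCG → Tm = 56°C (≥ 54°C)
Since every base adds ≥2°C, Tm only increases with n, so the threshold is first crossed at n = 17.

n = 17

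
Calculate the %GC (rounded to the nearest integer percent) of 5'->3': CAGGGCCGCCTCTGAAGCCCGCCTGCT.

74%

G=8, T=4, C=12, A=3
G+C = 8 + 12 = 20 out of 27 bases
%GC = 20/27 × 100 = 74.07% ≈ 74%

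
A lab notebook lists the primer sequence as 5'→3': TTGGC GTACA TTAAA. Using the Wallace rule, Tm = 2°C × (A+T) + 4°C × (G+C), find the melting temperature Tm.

Counting bases: C=2, T=5, A=5, G=3
AT pairs contribute 10, GC pairs contribute 5.
Tm = 2×10 + 4×5 = 40°C

40°C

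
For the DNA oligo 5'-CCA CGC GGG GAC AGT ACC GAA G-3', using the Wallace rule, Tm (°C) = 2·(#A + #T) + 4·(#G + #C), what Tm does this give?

74°C

Scanning the sequence gives A=6, C=7, T=1, G=8.
A+T = 7, G+C = 15
Tm = 2(7) + 4(15) = 14 + 60 = 74°C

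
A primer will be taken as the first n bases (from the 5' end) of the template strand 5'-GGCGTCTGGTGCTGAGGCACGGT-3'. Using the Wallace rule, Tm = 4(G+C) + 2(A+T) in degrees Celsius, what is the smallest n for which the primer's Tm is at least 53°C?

n = 16

First 15 bases: GGCGTCTGGTGCTGA → Tm = 50°C (< 53°C)
First 16 bases: GGCGTCTGGTGCTGAG → Tm = 54°C (≥ 53°C)
Since every base adds ≥2°C, Tm only increases with n, so the threshold is first crossed at n = 16.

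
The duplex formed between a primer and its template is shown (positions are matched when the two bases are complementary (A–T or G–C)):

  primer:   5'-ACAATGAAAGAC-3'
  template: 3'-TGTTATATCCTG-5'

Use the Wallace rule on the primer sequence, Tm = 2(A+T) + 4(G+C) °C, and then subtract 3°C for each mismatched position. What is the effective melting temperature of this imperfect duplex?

Primer base counts: A=7, T=1, G=2, C=2 → A+T=8, G+C=4
Perfect-match Tm = 2(8) + 4(4) = 16 + 16 = 32°C
Mismatches (positions where the bases are not complementary): 3 (at positions 6, 7, 9)
Effective Tm = 32 − 3×3 = 32 − 9 = 23°C

23°C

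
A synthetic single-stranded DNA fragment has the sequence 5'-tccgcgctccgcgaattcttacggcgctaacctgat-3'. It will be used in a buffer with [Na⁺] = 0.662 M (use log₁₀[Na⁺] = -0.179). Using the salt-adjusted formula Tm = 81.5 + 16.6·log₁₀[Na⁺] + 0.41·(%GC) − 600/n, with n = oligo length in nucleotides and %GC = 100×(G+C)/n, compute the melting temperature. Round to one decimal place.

85.8°C

Length n = 36. A=6, C=13, G=8, T=9
G+C = 21, so %GC = 21/36 × 100 = 58.333%
Salt term: 16.6 × (-0.179) = -2.971
GC term: 0.41 × 58.333 = 23.917; length term: −600/36 = −16.667
Tm = 81.5 + (-2.971) + 23.917 − 16.667 = 85.779 → 85.8°C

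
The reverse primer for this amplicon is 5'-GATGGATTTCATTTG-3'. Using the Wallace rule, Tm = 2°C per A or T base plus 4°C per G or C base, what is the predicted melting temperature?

40°C

Base counts: A=3, C=1, G=4, T=7
A+T = 10, G+C = 5
Tm = 4·5 + 2·10 = 20 + 20 = 40°C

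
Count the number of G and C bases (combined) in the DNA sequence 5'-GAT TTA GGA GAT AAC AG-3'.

6

T=4, G=5, C=1, A=7
G+C = 5 + 1 = 6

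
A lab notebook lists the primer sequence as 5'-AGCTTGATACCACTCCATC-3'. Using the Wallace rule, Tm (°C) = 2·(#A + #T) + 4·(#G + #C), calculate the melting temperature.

Counting bases: A=5, T=5, C=7, G=2
AT pairs contribute 10, GC pairs contribute 9.
Tm = 2×10 + 4×9 = 56°C

56°C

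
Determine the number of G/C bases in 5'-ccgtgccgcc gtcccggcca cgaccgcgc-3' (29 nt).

25

Base counts: A=2, C=16, T=2, G=9
Total G or C: 9 + 16 = 25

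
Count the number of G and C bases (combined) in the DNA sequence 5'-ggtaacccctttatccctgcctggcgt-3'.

C=10, T=8, G=6, A=3
Total G or C: 6 + 10 = 16

16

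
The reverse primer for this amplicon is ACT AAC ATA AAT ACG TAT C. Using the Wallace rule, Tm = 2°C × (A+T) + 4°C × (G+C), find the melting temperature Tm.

48°C

Base counts: A=9, C=4, T=5, G=1
AT pairs contribute 14, GC pairs contribute 5.
Tm = 2(14) + 4(5) = 28 + 20 = 48°C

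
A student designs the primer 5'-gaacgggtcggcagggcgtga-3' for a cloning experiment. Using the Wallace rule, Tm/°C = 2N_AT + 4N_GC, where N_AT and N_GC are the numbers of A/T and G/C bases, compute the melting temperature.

Counting bases: G=11, T=2, C=4, A=4
AT pairs contribute 6, GC pairs contribute 15.
Tm = 2×6 + 4×15 = 72°C

72°C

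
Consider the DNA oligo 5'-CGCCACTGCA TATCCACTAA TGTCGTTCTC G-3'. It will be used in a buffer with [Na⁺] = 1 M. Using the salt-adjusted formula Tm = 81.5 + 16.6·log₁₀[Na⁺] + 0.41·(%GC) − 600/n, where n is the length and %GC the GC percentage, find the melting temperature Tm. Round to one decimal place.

Length n = 31. G=5, T=9, A=6, C=11
G+C = 16, so %GC = 16/31 × 100 = 51.613%
Salt term: 16.6 × (0) = 0
GC term: 0.41 × 51.613 = 21.161; length term: −600/31 = −19.355
Tm = 81.5 + (0) + 21.161 − 19.355 = 83.306 → 83.3°C

83.3°C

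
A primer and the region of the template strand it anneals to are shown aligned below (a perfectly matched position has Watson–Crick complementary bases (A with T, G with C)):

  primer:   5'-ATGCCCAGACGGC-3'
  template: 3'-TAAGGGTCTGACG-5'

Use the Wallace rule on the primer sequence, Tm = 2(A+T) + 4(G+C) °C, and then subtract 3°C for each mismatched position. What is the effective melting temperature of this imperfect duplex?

Primer base counts: A=3, T=1, G=4, C=5 → A+T=4, G+C=9
Perfect-match Tm = 2(4) + 4(9) = 8 + 36 = 44°C
Mismatches (positions where the bases are not complementary): 2 (at positions 3, 11)
Effective Tm = 44 − 2×3 = 44 − 6 = 38°C

38°C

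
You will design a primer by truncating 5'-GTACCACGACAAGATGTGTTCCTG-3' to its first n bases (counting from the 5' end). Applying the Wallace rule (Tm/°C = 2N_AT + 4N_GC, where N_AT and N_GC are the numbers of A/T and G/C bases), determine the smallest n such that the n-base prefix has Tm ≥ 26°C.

n = 8

First 7 bases: GTACCAC → Tm = 22°C (< 26°C)
First 8 bases: GTACCACG → Tm = 26°C (≥ 26°C)
Since every base adds ≥2°C, Tm only increases with n, so the threshold is first crossed at n = 8.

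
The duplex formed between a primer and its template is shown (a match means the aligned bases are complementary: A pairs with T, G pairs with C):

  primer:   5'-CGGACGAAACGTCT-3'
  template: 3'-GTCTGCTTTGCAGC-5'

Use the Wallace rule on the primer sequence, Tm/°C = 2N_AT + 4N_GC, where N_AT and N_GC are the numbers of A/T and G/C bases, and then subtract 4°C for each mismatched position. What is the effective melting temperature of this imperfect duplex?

Primer base counts: A=4, T=2, G=4, C=4 → A+T=6, G+C=8
Perfect-match Tm = 2(6) + 4(8) = 12 + 32 = 44°C
Mismatches (positions where the bases are not complementary): 2 (at positions 2, 14)
Effective Tm = 44 − 2×4 = 44 − 8 = 36°C

36°C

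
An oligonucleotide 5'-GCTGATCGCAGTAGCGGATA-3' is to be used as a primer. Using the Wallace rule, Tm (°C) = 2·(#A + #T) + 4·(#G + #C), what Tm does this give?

62°C

C=4, G=7, A=5, T=4
AT pairs contribute 9, GC pairs contribute 11.
Tm = 2(9) + 4(11) = 18 + 44 = 62°C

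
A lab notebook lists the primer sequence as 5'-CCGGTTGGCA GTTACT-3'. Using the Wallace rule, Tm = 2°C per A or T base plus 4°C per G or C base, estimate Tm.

50°C

Base counts: G=5, A=2, C=4, T=5
So N_AT = 7 and N_GC = 9.
Tm = 2×7 + 4×9 = 50°C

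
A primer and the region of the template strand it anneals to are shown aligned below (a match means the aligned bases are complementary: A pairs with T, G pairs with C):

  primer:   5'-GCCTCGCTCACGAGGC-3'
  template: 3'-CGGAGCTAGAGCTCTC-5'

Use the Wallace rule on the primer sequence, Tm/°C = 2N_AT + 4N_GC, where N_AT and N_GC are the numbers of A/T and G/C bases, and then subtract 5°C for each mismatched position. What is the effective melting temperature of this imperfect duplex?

Primer base counts: A=2, T=2, G=5, C=7 → A+T=4, G+C=12
Perfect-match Tm = 2(4) + 4(12) = 8 + 48 = 56°C
Mismatches (positions where the bases are not complementary): 4 (at positions 7, 10, 15, 16)
Effective Tm = 56 − 4×5 = 56 − 20 = 36°C

36°C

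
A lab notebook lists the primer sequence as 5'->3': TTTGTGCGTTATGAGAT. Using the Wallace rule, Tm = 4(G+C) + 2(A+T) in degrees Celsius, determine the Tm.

46°C

Base counts: A=3, C=1, T=8, G=5
AT pairs contribute 11, GC pairs contribute 6.
Tm = 2×11 + 4×6 = 46°C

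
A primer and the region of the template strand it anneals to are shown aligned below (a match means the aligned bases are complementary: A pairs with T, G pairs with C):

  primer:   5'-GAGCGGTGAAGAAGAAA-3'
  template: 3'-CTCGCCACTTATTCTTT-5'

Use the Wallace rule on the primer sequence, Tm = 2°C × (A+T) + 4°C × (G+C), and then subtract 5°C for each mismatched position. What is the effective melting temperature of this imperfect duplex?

45°C

Primer base counts: A=8, T=1, G=7, C=1 → A+T=9, G+C=8
Perfect-match Tm = 2(9) + 4(8) = 18 + 32 = 50°C
Mismatches (positions where the bases are not complementary): 1 (at position 11)
Effective Tm = 50 − 1×5 = 50 − 5 = 45°C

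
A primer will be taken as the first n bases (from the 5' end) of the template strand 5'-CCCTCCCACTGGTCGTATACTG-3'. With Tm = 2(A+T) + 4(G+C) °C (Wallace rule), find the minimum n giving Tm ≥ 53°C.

n = 16

First 15 bases: CCCTCCCACTGGTCG → Tm = 52°C (< 53°C)
First 16 bases: CCCTCCCACTGGTCGT → Tm = 54°C (≥ 53°C)
Each additional base adds 2°C (A/T) or 4°C (G/C), so Tm is non-decreasing in n; n = 16 is the first length to reach 53°C.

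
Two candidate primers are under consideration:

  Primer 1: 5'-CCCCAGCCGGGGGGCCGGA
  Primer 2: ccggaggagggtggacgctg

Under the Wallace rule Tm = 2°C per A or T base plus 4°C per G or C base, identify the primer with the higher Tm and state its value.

Primer 1, 72°C

Primer 1: A+T=2, G+C=17 → Tm = 2(2)+4(17) = 72°C
Primer 2: A+T=5, G+C=15 → Tm = 2(5)+4(15) = 70°C
72°C vs 70°C → primer 1 is higher.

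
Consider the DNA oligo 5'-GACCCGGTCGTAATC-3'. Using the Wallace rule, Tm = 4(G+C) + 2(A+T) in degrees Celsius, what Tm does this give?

48°C

Counting bases: T=3, G=4, C=5, A=3
AT pairs contribute 6, GC pairs contribute 9.
Tm = 4·9 + 2·6 = 36 + 12 = 48°C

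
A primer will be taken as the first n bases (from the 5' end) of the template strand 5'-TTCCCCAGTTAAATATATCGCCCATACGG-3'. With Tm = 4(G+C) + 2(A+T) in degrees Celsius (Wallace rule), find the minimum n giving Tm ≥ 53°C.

n = 20

First 19 bases: TTCCCCAGTTAAATATATC → Tm = 50°C (< 53°C)
First 20 bases: TTCCCCAGTTAAATATATCG → Tm = 54°C (≥ 53°C)
Each additional base adds 2°C (A/T) or 4°C (G/C), so Tm is non-decreasing in n; n = 20 is the first length to reach 53°C.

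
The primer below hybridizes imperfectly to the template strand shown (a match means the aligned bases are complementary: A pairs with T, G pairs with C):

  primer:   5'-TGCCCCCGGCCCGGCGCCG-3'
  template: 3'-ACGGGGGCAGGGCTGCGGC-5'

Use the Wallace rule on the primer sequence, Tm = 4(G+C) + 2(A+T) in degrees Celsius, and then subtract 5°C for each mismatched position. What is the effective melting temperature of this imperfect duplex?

Primer base counts: A=0, T=1, G=7, C=11 → A+T=1, G+C=18
Perfect-match Tm = 2(1) + 4(18) = 2 + 72 = 74°C
Mismatches (positions where the bases are not complementary): 2 (at positions 9, 14)
Effective Tm = 74 − 2×5 = 74 − 10 = 64°C

64°C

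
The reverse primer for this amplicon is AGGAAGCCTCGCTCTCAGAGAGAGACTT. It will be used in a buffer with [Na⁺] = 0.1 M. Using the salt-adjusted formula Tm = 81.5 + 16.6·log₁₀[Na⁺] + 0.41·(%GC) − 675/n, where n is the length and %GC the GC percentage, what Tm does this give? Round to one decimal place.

Length n = 28. T=5, G=8, C=7, A=8
G+C = 15, so %GC = 15/28 × 100 = 53.571%
Salt term: 16.6 × (-1) = -16.6
GC term: 0.41 × 53.571 = 21.964; length term: −675/28 = −24.107
Tm = 81.5 + (-16.6) + 21.964 − 24.107 = 62.757 → 62.8°C

62.8°C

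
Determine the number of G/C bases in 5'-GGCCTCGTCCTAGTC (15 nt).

Counting bases: A=1, C=6, G=4, T=4
Total G or C: 4 + 6 = 10

10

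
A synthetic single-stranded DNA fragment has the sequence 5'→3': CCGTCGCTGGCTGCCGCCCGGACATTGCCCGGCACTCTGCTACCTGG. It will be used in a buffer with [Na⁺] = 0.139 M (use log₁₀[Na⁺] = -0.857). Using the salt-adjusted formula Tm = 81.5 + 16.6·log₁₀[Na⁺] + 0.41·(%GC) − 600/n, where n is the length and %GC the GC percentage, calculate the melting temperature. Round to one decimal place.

Length n = 47. T=9, G=14, C=20, A=4
G+C = 34, so %GC = 34/47 × 100 = 72.34%
Salt term: 16.6 × (-0.857) = -14.226
GC term: 0.41 × 72.34 = 29.659; length term: −600/47 = −12.766
Tm = 81.5 + (-14.226) + 29.659 − 12.766 = 84.167 → 84.2°C

84.2°C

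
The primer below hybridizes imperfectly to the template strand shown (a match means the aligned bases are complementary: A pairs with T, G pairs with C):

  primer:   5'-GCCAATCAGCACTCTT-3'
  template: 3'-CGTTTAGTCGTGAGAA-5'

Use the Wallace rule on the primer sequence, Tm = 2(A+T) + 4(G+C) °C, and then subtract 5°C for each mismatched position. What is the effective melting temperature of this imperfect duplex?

Primer base counts: A=4, T=4, G=2, C=6 → A+T=8, G+C=8
Perfect-match Tm = 2(8) + 4(8) = 16 + 32 = 48°C
Mismatches (positions where the bases are not complementary): 1 (at position 3)
Effective Tm = 48 − 1×5 = 48 − 5 = 43°C

43°C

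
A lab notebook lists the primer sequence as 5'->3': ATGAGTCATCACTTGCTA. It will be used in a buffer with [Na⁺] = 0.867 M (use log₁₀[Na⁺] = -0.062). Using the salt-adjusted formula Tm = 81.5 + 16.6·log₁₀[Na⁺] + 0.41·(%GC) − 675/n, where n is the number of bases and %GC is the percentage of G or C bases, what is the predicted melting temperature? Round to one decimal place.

58.9°C

Length n = 18. Scanning the sequence gives G=3, A=5, C=4, T=6.
G+C = 7, so %GC = 7/18 × 100 = 38.889%
Salt term: 16.6 × (-0.062) = -1.029
GC term: 0.41 × 38.889 = 15.944; length term: −675/18 = −37.5
Tm = 81.5 + (-1.029) + 15.944 − 37.5 = 58.915 → 58.9°C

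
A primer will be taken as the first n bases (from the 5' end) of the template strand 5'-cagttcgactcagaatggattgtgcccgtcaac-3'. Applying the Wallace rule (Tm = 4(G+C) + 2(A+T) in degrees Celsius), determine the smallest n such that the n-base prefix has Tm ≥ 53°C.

n = 18

First 17 bases: CAGTTCGACTCAGAATG → Tm = 50°C (< 53°C)
First 18 bases: CAGTTCGACTCAGAATGG → Tm = 54°C (≥ 53°C)
Since every base adds ≥2°C, Tm only increases with n, so the threshold is first crossed at n = 18.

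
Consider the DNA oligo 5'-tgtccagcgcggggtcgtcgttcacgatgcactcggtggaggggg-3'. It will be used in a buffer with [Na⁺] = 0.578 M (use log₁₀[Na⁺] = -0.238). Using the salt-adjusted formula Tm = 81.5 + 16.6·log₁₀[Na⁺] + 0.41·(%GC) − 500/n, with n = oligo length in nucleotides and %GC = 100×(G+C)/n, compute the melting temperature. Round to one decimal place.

94.7°C

Length n = 45. Counting bases: A=5, T=9, C=11, G=20
G+C = 31, so %GC = 31/45 × 100 = 68.889%
Salt term: 16.6 × (-0.238) = -3.951
GC term: 0.41 × 68.889 = 28.244; length term: −500/45 = −11.111
Tm = 81.5 + (-3.951) + 28.244 − 11.111 = 94.682 → 94.7°C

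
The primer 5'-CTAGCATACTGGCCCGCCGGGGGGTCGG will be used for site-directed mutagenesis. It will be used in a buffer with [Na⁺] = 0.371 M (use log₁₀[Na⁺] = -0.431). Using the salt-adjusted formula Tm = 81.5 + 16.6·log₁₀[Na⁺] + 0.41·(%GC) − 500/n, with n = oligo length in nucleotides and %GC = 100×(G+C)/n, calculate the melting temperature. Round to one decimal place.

Length n = 28. G=12, T=4, A=3, C=9
G+C = 21, so %GC = 21/28 × 100 = 75%
Salt term: 16.6 × (-0.431) = -7.155
GC term: 0.41 × 75 = 30.75; length term: −500/28 = −17.857
Tm = 81.5 + (-7.155) + 30.75 − 17.857 = 87.238 → 87.2°C

87.2°C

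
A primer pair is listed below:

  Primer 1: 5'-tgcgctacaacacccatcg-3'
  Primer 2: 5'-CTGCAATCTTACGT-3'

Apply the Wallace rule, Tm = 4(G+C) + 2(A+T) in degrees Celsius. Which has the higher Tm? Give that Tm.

Primer 1, 60°C

Primer 1: A+T=8, G+C=11 → Tm = 2(8)+4(11) = 60°C
Primer 2: A+T=8, G+C=6 → Tm = 2(8)+4(6) = 40°C
60°C vs 40°C → primer 1 is higher.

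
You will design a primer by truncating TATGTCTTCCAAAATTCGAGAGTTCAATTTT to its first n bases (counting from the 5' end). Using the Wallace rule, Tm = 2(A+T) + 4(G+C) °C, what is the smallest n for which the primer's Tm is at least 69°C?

First 25 bases: TATGTCTTCCAAAATTCGAGAGTTC → Tm = 68°C (< 69°C)
First 26 bases: TATGTCTTCCAAAATTCGAGAGTTCA → Tm = 70°C (≥ 69°C)
Each additional base adds 2°C (A/T) or 4°C (G/C), so Tm is non-decreasing in n; n = 26 is the first length to reach 69°C.

n = 26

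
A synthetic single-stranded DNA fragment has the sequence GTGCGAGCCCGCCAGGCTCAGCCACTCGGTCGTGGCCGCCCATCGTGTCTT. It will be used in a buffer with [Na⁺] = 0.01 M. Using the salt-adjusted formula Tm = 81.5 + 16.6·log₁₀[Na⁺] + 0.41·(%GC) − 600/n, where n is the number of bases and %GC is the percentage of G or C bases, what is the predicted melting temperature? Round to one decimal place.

65.5°C

Length n = 51. Base counts: C=20, A=5, T=10, G=16
G+C = 36, so %GC = 36/51 × 100 = 70.588%
Salt term: 16.6 × (-2) = -33.2
GC term: 0.41 × 70.588 = 28.941; length term: −600/51 = −11.765
Tm = 81.5 + (-33.2) + 28.941 − 11.765 = 65.476 → 65.5°C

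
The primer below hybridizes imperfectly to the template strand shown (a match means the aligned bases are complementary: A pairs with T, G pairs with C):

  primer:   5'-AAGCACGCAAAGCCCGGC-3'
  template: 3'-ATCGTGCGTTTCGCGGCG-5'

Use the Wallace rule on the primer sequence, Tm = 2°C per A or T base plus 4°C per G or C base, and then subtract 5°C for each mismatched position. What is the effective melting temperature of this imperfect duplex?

45°C

Primer base counts: A=6, T=0, G=5, C=7 → A+T=6, G+C=12
Perfect-match Tm = 2(6) + 4(12) = 12 + 48 = 60°C
Mismatches (positions where the bases are not complementary): 3 (at positions 1, 14, 16)
Effective Tm = 60 − 3×5 = 60 − 15 = 45°C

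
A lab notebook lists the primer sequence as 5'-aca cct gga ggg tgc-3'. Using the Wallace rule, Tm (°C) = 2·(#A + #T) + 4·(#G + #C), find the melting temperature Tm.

50°C

Counting bases: G=6, C=4, A=3, T=2
A+T = 5, G+C = 10
Tm = 4·10 + 2·5 = 40 + 10 = 50°C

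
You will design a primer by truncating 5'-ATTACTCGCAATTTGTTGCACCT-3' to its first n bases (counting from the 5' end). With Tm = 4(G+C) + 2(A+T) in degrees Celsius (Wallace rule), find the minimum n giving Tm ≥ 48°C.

First 17 bases: ATTACTCGCAATTTGTT → Tm = 44°C (< 48°C)
First 18 bases: ATTACTCGCAATTTGTTG → Tm = 48°C (≥ 48°C)
Since every base adds ≥2°C, Tm only increases with n, so the threshold is first crossed at n = 18.

n = 18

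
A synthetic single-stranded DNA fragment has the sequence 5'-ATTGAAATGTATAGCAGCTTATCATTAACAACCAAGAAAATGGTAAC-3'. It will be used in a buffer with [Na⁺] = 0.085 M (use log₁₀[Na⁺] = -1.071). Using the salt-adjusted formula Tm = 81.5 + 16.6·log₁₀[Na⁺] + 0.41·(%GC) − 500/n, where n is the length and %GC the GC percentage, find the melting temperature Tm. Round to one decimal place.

Length n = 47. Scanning the sequence gives G=7, A=21, C=7, T=12.
G+C = 14, so %GC = 14/47 × 100 = 29.787%
Salt term: 16.6 × (-1.071) = -17.779
GC term: 0.41 × 29.787 = 12.213; length term: −500/47 = −10.638
Tm = 81.5 + (-17.779) + 12.213 − 10.638 = 65.296 → 65.3°C

65.3°C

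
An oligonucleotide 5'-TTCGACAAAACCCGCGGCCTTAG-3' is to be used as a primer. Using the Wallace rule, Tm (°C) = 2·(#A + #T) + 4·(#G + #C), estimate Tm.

72°C

Scanning the sequence gives C=8, A=6, T=4, G=5.
So N_AT = 10 and N_GC = 13.
Tm = 2(10) + 4(13) = 20 + 52 = 72°C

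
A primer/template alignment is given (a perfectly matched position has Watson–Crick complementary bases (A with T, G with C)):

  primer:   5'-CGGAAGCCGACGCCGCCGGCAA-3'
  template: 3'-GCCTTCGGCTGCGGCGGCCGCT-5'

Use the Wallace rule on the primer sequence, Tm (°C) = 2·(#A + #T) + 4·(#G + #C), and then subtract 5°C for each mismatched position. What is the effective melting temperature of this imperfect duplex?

Primer base counts: A=5, T=0, G=8, C=9 → A+T=5, G+C=17
Perfect-match Tm = 2(5) + 4(17) = 10 + 68 = 78°C
Mismatches (positions where the bases are not complementary): 1 (at position 21)
Effective Tm = 78 − 1×5 = 78 − 5 = 73°C

73°C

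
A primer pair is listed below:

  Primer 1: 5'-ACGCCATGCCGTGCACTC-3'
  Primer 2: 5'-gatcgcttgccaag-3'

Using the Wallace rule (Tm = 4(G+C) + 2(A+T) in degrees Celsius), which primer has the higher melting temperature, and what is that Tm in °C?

Primer 1, 60°C

Primer 1: A+T=6, G+C=12 → Tm = 2(6)+4(12) = 60°C
Primer 2: A+T=6, G+C=8 → Tm = 2(6)+4(8) = 44°C
60°C vs 44°C → primer 1 is higher.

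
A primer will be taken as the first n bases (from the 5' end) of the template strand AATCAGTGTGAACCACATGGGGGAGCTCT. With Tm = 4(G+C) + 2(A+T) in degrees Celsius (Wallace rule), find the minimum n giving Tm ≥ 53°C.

First 18 bases: AATCAGTGTGAACCACAT → Tm = 50°C (< 53°C)
First 19 bases: AATCAGTGTGAACCACATG → Tm = 54°C (≥ 53°C)
Each additional base adds 2°C (A/T) or 4°C (G/C), so Tm is non-decreasing in n; n = 19 is the first length to reach 53°C.

n = 19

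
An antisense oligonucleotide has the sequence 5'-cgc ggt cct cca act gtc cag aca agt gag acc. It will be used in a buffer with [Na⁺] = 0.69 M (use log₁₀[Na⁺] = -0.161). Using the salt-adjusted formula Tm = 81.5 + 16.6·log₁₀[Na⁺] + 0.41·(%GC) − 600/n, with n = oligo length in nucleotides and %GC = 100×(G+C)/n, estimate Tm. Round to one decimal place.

Length n = 33. Base counts: A=8, C=12, G=8, T=5
G+C = 20, so %GC = 20/33 × 100 = 60.606%
Salt term: 16.6 × (-0.161) = -2.673
GC term: 0.41 × 60.606 = 24.848; length term: −600/33 = −18.182
Tm = 81.5 + (-2.673) + 24.848 − 18.182 = 85.493 → 85.5°C

85.5°C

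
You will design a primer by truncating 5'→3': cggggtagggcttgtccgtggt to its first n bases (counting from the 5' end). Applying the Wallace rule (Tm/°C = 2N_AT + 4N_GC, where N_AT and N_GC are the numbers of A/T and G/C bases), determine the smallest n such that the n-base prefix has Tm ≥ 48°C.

n = 14

First 13 bases: CGGGGTAGGGCTT → Tm = 44°C (< 48°C)
First 14 bases: CGGGGTAGGGCTTG → Tm = 48°C (≥ 48°C)
Since every base adds ≥2°C, Tm only increases with n, so the threshold is first crossed at n = 14.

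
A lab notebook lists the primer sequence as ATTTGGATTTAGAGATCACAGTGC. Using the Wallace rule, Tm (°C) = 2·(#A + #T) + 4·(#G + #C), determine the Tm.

Counting bases: G=6, A=7, C=3, T=8
AT pairs contribute 15, GC pairs contribute 9.
Tm = 4·9 + 2·15 = 36 + 30 = 66°C

66°C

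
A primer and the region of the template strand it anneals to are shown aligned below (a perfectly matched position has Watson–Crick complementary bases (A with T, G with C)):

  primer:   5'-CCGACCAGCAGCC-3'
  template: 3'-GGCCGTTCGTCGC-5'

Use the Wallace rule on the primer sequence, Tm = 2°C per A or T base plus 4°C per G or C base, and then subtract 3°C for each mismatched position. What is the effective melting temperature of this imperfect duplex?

Primer base counts: A=3, T=0, G=3, C=7 → A+T=3, G+C=10
Perfect-match Tm = 2(3) + 4(10) = 6 + 40 = 46°C
Mismatches (positions where the bases are not complementary): 3 (at positions 4, 6, 13)
Effective Tm = 46 − 3×3 = 46 − 9 = 37°C

37°C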